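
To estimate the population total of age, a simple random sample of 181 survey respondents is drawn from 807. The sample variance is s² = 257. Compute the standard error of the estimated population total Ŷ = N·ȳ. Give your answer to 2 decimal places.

Var(Ŷ) = N²·Var(ȳ) = N²·(1 − n/N)·s²/n.
f = 181/807 = 0.22428748; Var(ȳ) = 0.77571252·257/181 = 1.1014261.
Var(Ŷ) = 807² · 1.1014261 = 717302.65.
SE(Ŷ) = √(717302.65) = 846.94.

846.94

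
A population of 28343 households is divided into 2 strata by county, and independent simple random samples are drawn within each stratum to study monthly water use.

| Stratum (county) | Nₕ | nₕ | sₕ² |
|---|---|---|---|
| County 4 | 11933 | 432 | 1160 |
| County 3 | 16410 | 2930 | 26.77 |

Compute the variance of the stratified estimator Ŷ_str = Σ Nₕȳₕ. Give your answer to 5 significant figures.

Var(Ŷ_str) = Σₕ Nₕ²(1 − fₕ)sₕ²/nₕ.
County 4: 11933²·(1 − 432/11933)·1160/432 = 3.6851866 × 10^8.
County 3: 16410²·(1 − 2930/16410)·26.77/2930 = 2.0210601 × 10^6.
Sum = 3.7053972 × 10^8.

3.7054 × 10^8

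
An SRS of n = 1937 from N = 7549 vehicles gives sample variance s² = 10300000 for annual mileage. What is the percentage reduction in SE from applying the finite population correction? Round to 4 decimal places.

f = n/N = 1937/7549 = 0.25659028.
SE_no-fpc = √(s²/n) = 72.921199; SE_fpc = √((1−f)s²/n) = 62.873541.
Ratio = √(1−f) = 0.86221211. Reduction = 100·(1 − 0.86221211) = 13.7788%.

13.7788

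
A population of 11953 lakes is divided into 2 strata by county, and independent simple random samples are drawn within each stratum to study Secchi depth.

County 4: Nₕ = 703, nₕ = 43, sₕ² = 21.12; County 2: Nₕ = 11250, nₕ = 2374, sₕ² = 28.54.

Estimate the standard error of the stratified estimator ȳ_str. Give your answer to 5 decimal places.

0.09999

Var(ȳ_str) = Σₕ Wₕ²(1 − fₕ)sₕ²/nₕ with Wₕ = Nₕ/N, N = 11953.
County 4: Wₕ = 0.05881369; term = 0.05881369²·(1 − 0.06116643)·21.12/43 = 0.0015950374.
County 2: Wₕ = 0.94118631; term = 0.94118631²·(1 − 0.21102222)·28.54/2374 = 0.0084021268.
Sum = 0.0099971642.
SE = √(0.0099971642) = 0.09999.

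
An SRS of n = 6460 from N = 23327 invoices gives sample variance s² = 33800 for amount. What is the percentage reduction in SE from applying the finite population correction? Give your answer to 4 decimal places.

f = n/N = 6460/23327 = 0.27693231.
SE_no-fpc = √(s²/n) = 2.2873999; SE_fpc = √((1−f)s²/n) = 1.9450536.
Ratio = √(1−f) = 0.85033387. Reduction = 100·(1 − 0.85033387) = 14.9666%.

14.9666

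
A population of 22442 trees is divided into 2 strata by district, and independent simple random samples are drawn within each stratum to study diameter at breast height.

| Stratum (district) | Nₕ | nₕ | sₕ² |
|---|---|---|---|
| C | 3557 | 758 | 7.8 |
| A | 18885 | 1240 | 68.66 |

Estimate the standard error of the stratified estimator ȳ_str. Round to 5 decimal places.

0.19193

Var(ȳ_str) = Σₕ Wₕ²(1 − fₕ)sₕ²/nₕ with Wₕ = Nₕ/N, N = 22442.
C: Wₕ = 0.15849746; term = 0.15849746²·(1 − 0.21310093)·7.8/758 = 2.0341784 × 10^-4.
A: Wₕ = 0.84150254; term = 0.84150254²·(1 − 0.06566058)·68.66/1240 = 0.036635123.
Sum = 0.036838541.
SE = √(0.036838541) = 0.19193.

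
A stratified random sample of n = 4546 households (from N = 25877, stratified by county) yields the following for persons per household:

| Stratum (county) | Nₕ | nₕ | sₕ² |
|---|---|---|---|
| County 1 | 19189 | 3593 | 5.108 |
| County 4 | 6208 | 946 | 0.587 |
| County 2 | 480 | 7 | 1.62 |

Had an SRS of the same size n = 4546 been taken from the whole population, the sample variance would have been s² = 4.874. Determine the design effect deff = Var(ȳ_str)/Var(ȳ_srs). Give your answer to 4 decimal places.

Var(ȳ_str) = Σ Wₕ²(1−fₕ)sₕ²/nₕ with Wₕ = Nₕ/25877:
  County 1: (19189/25877)²·(1−3593/19189)·5.108/3593 = 6.3537685 × 10^-4
  County 4: (6208/25877)²·(1−946/6208)·0.587/946 = 3.0270644 × 10^-5
  County 2: (480/25877)²·(1−7/480)·1.62/7 = 7.8467804 × 10^-5
  → Var(ȳ_str) = 7.441153 × 10^-4.
Var(ȳ_srs) = (1 − 4546/25877)·4.874/4546 = 8.8379875 × 10^-4.
deff = (7.441153 × 10^-4) / (8.8379875 × 10^-4) = 0.8420.

0.8420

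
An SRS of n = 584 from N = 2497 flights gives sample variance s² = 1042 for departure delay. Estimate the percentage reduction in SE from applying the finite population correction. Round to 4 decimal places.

12.4718

f = n/N = 584/2497 = 0.23388066.
SE_no-fpc = √(s²/n) = 1.3357569; SE_fpc = √((1−f)s²/n) = 1.1691646.
Ratio = √(1−f) = 0.87528244. Reduction = 100·(1 − 0.87528244) = 12.4718%.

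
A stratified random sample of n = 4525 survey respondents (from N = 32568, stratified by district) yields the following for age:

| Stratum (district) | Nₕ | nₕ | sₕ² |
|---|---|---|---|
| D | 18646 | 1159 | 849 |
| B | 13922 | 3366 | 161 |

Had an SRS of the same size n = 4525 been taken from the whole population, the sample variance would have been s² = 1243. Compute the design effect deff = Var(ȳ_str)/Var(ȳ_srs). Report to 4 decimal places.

Var(ȳ_str) = Σ Wₕ²(1−fₕ)sₕ²/nₕ with Wₕ = Nₕ/32568:
  D: (18646/32568)²·(1−1159/18646)·849/1159 = 0.22518687
  B: (13922/32568)²·(1−3366/13922)·161/3366 = 0.0066272079
  → Var(ȳ_str) = 0.23181408.
Var(ȳ_srs) = (1 − 4525/32568)·1243/4525 = 0.23652983.
deff = 0.23181408 / 0.23652983 = 0.9801.

0.9801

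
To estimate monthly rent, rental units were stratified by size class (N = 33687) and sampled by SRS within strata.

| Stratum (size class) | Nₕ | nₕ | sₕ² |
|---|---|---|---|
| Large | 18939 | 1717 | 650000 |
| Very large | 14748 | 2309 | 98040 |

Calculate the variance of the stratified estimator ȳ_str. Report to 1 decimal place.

115.7

Var(ȳ_str) = Σₕ Wₕ²(1 − fₕ)sₕ²/nₕ with Wₕ = Nₕ/N, N = 33687.
Large: Wₕ = 0.56220500; term = 0.56220500²·(1 − 0.09065949)·650000/1717 = 108.80755.
Very large: Wₕ = 0.43779500; term = 0.43779500²·(1 − 0.15656360)·98040/2309 = 6.8639371.
Sum = 115.67149.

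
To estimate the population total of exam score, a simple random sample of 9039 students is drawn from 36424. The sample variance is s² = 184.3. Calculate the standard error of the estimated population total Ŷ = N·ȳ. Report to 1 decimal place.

4509.8

Var(Ŷ) = N²·Var(ȳ) = N²·(1 − n/N)·s²/n.
f = 9039/36424 = 0.24816055; Var(ȳ) = 0.75183945·184.3/9039 = 0.015329573.
Var(Ŷ) = 36424² · 0.015329573 = 2.0337864 × 10^7.
SE(Ŷ) = √(2.0337864 × 10^7) = 4509.8.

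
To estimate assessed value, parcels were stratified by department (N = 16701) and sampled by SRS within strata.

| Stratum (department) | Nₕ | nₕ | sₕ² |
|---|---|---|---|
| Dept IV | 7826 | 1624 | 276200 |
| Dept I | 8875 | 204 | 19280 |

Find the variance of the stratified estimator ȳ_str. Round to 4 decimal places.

Var(ȳ_str) = Σₕ Wₕ²(1 − fₕ)sₕ²/nₕ with Wₕ = Nₕ/N, N = 16701.
Dept IV: Wₕ = 0.46859469; term = 0.46859469²·(1 − 0.20751342)·276200/1624 = 29.595406.
Dept I: Wₕ = 0.53140531; term = 0.53140531²·(1 − 0.02298592)·19280/204 = 26.075309.
Sum = 55.670715.

55.6707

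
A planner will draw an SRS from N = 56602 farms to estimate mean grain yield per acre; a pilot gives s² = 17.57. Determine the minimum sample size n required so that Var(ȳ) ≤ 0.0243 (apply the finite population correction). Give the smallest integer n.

Without fpc, n₀ = s²/D = 17.57/0.0243 = 723.0453.
With fpc, (1 − n/N)·s²/n ≤ D requires n ≥ n₀/(1 + n₀/N) = 723.0453/(1 + 723.0453/56602) = 713.9255.
Rounding up, n = 714.

714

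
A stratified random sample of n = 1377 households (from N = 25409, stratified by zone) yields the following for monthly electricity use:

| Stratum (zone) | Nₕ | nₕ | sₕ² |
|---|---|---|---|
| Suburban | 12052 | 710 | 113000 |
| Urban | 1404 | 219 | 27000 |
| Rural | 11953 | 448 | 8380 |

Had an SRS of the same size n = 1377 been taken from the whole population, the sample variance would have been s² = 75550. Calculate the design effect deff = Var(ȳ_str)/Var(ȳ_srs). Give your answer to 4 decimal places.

Var(ȳ_str) = Σ Wₕ²(1−fₕ)sₕ²/nₕ with Wₕ = Nₕ/25409:
  Suburban: (12052/25409)²·(1−710/12052)·113000/710 = 33.697192
  Urban: (1404/25409)²·(1−219/1404)·27000/219 = 0.31770932
  Rural: (11953/25409)²·(1−448/11953)·8380/448 = 3.9843217
  → Var(ȳ_str) = 37.999223.
Var(ȳ_srs) = (1 − 1377/25409)·75550/1377 = 51.892294.
deff = 37.999223 / 51.892294 = 0.7323.

0.7323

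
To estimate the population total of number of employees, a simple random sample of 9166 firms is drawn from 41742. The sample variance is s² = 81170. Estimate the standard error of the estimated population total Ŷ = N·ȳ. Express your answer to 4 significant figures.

109700

Var(Ŷ) = N²·Var(ȳ) = N²·(1 − n/N)·s²/n.
f = 9166/41742 = 0.21958699; Var(ȳ) = 0.78041301·81170/9166 = 6.9109889.
Var(Ŷ) = 41742² · 6.9109889 = 1.2041669 × 10^10.
SE(Ŷ) = √(1.2041669 × 10^10) = 109700.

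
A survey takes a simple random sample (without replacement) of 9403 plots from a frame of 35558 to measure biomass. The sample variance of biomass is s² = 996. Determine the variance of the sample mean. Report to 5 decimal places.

0.07791

Under SRS without replacement, Var(ȳ) = (1 − f)·s²/n with f = n/N = 9403/35558 = 0.26444119.
Var(ȳ) = (1 − 0.26444119)·996/9403 = 0.73555881·0.10592364 = 0.077913067.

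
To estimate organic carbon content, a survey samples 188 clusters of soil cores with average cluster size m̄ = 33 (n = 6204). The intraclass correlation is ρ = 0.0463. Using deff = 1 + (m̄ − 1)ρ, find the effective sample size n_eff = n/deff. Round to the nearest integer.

deff = 1 + (33 − 1)·0.0463 = 1 + 1.4816 = 2.4816.
n_eff = 6204 / 2.4816 = 2500.

2500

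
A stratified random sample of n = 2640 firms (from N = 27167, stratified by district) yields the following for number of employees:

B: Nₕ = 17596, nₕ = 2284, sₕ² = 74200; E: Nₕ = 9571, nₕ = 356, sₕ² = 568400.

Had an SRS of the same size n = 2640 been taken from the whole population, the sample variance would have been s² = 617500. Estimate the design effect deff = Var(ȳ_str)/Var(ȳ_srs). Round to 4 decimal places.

0.9597

Var(ȳ_str) = Σ Wₕ²(1−fₕ)sₕ²/nₕ with Wₕ = Nₕ/27167:
  B: (17596/27167)²·(1−2284/17596)·74200/2284 = 11.859607
  E: (9571/27167)²·(1−356/9571)·568400/356 = 190.7978
  → Var(ȳ_str) = 202.65741.
Var(ȳ_srs) = (1 − 2640/27167)·617500/2640 = 211.17173.
deff = 202.65741 / 211.17173 = 0.9597.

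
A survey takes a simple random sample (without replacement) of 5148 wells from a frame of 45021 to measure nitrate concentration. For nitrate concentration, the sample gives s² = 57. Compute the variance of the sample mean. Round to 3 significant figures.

0.00981

Under SRS without replacement, Var(ȳ) = (1 − f)·s²/n with f = n/N = 5148/45021 = 0.11434664.
Var(ȳ) = (1 − 0.11434664)·57/5148 = 0.88565336·0.011072261 = 0.0098061852.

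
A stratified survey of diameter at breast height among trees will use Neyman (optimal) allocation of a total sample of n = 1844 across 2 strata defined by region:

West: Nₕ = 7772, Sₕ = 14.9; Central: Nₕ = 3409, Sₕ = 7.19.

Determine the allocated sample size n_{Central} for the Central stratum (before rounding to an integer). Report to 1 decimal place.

Neyman allocation: nₕ = n·NₕSₕ / Σⱼ NⱼSⱼ.
Σ NⱼSⱼ = 7772·14.9 + 3409·7.19 = 140313.51.
n_{Central} = 1844·3409·7.19 / 140313.51 = 322.1.

322.1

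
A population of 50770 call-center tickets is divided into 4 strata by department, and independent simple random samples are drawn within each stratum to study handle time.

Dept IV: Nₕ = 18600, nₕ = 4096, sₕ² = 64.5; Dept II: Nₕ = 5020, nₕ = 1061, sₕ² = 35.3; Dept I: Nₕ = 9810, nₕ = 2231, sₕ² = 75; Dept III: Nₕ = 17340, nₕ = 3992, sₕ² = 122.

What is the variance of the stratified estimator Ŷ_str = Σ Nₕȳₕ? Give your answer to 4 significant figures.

Var(Ŷ_str) = Σₕ Nₕ²(1 − fₕ)sₕ²/nₕ.
Dept IV: 18600²·(1 − 4096/18600)·64.5/4096 = 4.2481564 × 10^6.
Dept II: 5020²·(1 − 1061/5020)·35.3/1061 = 661223.9.
Dept I: 9810²·(1 − 2231/9810)·75/2231 = 2.4994394 × 10^6.
Dept III: 17340²·(1 − 3992/17340)·122/3992 = 7.0735038 × 10^6.
Sum = 1.4482324 × 10^7.

1.448 × 10^7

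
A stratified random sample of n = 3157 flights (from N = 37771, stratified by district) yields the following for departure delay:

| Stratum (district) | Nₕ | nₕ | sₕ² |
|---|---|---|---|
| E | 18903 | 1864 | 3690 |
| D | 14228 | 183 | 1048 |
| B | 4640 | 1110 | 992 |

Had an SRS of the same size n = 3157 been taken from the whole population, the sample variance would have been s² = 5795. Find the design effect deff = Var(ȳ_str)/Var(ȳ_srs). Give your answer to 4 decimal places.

0.7486

Var(ȳ_str) = Σ Wₕ²(1−fₕ)sₕ²/nₕ with Wₕ = Nₕ/37771:
  E: (18903/37771)²·(1−1864/18903)·3690/1864 = 0.44692879
  D: (14228/37771)²·(1−183/14228)·1048/183 = 0.80215598
  B: (4640/37771)²·(1−1110/4640)·992/1110 = 0.010260403
  → Var(ȳ_str) = 1.2593452.
Var(ȳ_srs) = (1 − 3157/37771)·5795/3157 = 1.6821788.
deff = 1.2593452 / 1.6821788 = 0.7486.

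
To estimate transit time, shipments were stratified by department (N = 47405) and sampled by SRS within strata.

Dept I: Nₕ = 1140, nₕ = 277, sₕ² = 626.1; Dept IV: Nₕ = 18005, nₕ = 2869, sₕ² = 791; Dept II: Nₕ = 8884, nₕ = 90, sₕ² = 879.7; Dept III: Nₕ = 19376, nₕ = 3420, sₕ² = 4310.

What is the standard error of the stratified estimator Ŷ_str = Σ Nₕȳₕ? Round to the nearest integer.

Var(Ŷ_str) = Σₕ Nₕ²(1 − fₕ)sₕ²/nₕ.
Dept I: 1140²·(1 − 277/1140)·626.1/277 = 2.2237173 × 10^6.
Dept IV: 18005²·(1 − 2869/18005)·791/2869 = 7.5136365 × 10^7.
Dept II: 8884²·(1 − 90/8884)·879.7/90 = 7.6363723 × 10^8.
Dept III: 19376²·(1 − 3420/19376)·4310/3420 = 3.8961827 × 10^8.
Sum = 1.2306156 × 10^9.
SE = √(1.2306156 × 10^9) = 35080.

35080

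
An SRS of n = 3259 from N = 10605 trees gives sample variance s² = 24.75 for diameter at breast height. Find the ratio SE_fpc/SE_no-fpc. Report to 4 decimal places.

f = n/N = 3259/10605 = 0.30730787.
SE_no-fpc = √(s²/n) = 0.087145591; SE_fpc = √((1−f)s²/n) = 0.072529644.
Ratio = √(1−f) = 0.83228128.

0.8323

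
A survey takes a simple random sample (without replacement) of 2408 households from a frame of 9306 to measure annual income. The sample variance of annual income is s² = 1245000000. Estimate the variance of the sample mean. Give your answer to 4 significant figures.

Under SRS without replacement, Var(ȳ) = (1 − f)·s²/n with f = n/N = 2408/9306 = 0.25875779.
Var(ȳ) = (1 − 0.25875779)·1245000000/2408 = 0.74124221·517026.58 = 383241.92.

383200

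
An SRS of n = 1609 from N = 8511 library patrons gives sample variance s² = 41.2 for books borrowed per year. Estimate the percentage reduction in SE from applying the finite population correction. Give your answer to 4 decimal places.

9.9472

f = n/N = 1609/8511 = 0.18904947.
SE_no-fpc = √(s²/n) = 0.16001864; SE_fpc = √((1−f)s²/n) = 0.14410126.
Ratio = √(1−f) = 0.90052792. Reduction = 100·(1 − 0.90052792) = 9.9472%.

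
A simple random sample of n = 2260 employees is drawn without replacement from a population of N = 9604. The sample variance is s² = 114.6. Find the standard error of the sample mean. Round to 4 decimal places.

Under SRS without replacement, Var(ȳ) = (1 − f)·s²/n with f = n/N = 2260/9604 = 0.23531862.
Var(ȳ) = (1 − 0.23531862)·114.6/2260 = 0.76468138·0.050707965 = 0.038775436.
SE(ȳ) = √(0.038775436) = 0.1969.

0.1969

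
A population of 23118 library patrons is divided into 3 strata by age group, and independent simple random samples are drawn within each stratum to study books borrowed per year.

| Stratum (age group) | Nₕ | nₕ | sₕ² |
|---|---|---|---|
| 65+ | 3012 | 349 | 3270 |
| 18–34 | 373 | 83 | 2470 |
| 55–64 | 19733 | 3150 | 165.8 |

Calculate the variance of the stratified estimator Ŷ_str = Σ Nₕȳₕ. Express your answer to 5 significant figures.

9.5596 × 10^7

Var(Ŷ_str) = Σₕ Nₕ²(1 − fₕ)sₕ²/nₕ.
65+: 3012²·(1 − 349/3012)·3270/349 = 7.515337 × 10^7.
18–34: 373²·(1 − 83/373)·2470/83 = 3.2190349 × 10^6.
55–64: 19733²·(1 − 3150/19733)·165.8/3150 = 1.7223848 × 10^7.
Sum = 9.5596253 × 10^7.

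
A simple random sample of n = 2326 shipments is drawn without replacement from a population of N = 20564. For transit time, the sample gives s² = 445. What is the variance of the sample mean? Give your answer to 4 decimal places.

0.1697

Under SRS without replacement, Var(ȳ) = (1 − f)·s²/n with f = n/N = 2326/20564 = 0.11311029.
Var(ȳ) = (1 − 0.11311029)·445/2326 = 0.88688971·0.19131556 = 0.1696758.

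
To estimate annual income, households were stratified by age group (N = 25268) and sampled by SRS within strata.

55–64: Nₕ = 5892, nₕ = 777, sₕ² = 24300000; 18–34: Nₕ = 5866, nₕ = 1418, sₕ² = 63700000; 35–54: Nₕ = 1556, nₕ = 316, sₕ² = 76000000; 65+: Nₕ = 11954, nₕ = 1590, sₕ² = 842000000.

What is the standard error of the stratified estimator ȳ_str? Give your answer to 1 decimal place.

Var(ȳ_str) = Σₕ Wₕ²(1 − fₕ)sₕ²/nₕ with Wₕ = Nₕ/N, N = 25268.
55–64: Wₕ = 0.23318031; term = 0.23318031²·(1 − 0.13187373)·24300000/777 = 1476.2228.
18–34: Wₕ = 0.23215134; term = 0.23215134²·(1 − 0.24173202)·63700000/1418 = 1835.8124.
35–54: Wₕ = 0.06157986; term = 0.06157986²·(1 − 0.20308483)·76000000/316 = 726.8019.
65+: Wₕ = 0.47308849; term = 0.47308849²·(1 − 0.13300987)·842000000/1590 = 102757.58.
Sum = 106796.42.
SE = √(106796.42) = 326.8.

326.8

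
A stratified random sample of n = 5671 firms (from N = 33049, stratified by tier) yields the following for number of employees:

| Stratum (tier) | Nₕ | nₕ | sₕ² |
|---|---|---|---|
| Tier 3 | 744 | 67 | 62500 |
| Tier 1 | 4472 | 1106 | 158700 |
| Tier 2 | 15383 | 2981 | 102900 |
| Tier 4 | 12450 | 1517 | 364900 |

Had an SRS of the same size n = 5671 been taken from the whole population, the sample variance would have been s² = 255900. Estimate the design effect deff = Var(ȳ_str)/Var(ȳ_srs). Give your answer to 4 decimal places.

Var(ȳ_str) = Σ Wₕ²(1−fₕ)sₕ²/nₕ with Wₕ = Nₕ/33049:
  Tier 3: (744/33049)²·(1−67/744)·62500/67 = 0.43017996
  Tier 1: (4472/33049)²·(1−1106/4472)·158700/1106 = 1.9775208
  Tier 2: (15383/33049)²·(1−2981/15383)·102900/2981 = 6.0293365
  Tier 4: (12450/33049)²·(1−1517/12450)·364900/1517 = 29.976459
  → Var(ȳ_str) = 38.413496.
Var(ȳ_srs) = (1 − 5671/33049)·255900/5671 = 37.381268.
deff = 38.413496 / 37.381268 = 1.0276.

1.0276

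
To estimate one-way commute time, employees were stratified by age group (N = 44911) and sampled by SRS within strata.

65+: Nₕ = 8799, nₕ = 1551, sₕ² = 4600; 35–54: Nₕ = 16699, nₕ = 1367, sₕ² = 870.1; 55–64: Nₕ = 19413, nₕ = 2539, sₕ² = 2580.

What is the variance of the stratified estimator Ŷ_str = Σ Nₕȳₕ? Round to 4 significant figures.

6.850 × 10^8

Var(Ŷ_str) = Σₕ Nₕ²(1 − fₕ)sₕ²/nₕ.
65+: 8799²·(1 − 1551/8799)·4600/1551 = 1.8914616 × 10^8.
35–54: 16699²·(1 − 1367/16699)·870.1/1367 = 1.6296334 × 10^8.
55–64: 19413²·(1 − 2539/19413)·2580/2539 = 3.3286467 × 10^8.
Sum = 6.8497417 × 10^8.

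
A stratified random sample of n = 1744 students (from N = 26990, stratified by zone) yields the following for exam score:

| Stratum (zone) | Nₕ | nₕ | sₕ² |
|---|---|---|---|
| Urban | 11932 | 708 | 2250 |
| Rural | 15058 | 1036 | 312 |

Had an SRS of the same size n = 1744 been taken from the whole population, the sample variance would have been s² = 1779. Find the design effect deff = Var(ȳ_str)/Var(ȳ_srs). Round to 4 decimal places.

Var(ȳ_str) = Σ Wₕ²(1−fₕ)sₕ²/nₕ with Wₕ = Nₕ/26990:
  Urban: (11932/26990)²·(1−708/11932)·2250/708 = 0.58425763
  Rural: (15058/26990)²·(1−1036/15058)·312/1036 = 0.087290368
  → Var(ȳ_str) = 0.671548.
Var(ȳ_srs) = (1 − 1744/26990)·1779/1744 = 0.95415551.
deff = 0.671548 / 0.95415551 = 0.7038.

0.7038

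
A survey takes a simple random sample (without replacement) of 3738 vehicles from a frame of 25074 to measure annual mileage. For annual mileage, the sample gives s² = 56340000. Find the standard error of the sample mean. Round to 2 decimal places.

Under SRS without replacement, Var(ȳ) = (1 − f)·s²/n with f = n/N = 3738/25074 = 0.14907873.
Var(ȳ) = (1 − 0.14907873)·56340000/3738 = 0.85092127·15072.231 = 12825.282.
SE(ȳ) = √(12825.282) = 113.25.

113.25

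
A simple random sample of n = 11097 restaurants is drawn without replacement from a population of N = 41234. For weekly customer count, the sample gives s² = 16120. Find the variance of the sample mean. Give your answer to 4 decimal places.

Under SRS without replacement, Var(ȳ) = (1 − f)·s²/n with f = n/N = 11097/41234 = 0.26912257.
Var(ȳ) = (1 − 0.26912257)·16120/11097 = 0.73087743·1.4526449 = 1.0617053.

1.0617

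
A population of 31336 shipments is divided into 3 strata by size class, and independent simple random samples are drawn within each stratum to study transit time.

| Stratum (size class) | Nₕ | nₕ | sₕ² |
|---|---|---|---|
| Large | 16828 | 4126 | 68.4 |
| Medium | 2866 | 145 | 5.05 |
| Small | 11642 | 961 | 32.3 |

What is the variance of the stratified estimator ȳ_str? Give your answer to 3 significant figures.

0.00814

Var(ȳ_str) = Σₕ Wₕ²(1 − fₕ)sₕ²/nₕ with Wₕ = Nₕ/N, N = 31336.
Large: Wₕ = 0.53701813; term = 0.53701813²·(1 − 0.24518659)·68.4/4126 = 0.0036086468.
Medium: Wₕ = 0.09146030; term = 0.09146030²·(1 − 0.05059316)·5.05/145 = 2.7659287 × 10^-4.
Small: Wₕ = 0.37152157; term = 0.37152157²·(1 − 0.08254595)·32.3/961 = 0.0042562931.
Sum = 0.0081415328.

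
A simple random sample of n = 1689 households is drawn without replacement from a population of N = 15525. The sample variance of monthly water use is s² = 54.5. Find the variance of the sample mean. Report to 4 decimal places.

0.0288

Under SRS without replacement, Var(ȳ) = (1 − f)·s²/n with f = n/N = 1689/15525 = 0.10879227.
Var(ȳ) = (1 − 0.10879227)·54.5/1689 = 0.89120773·0.032267614 = 0.028757147.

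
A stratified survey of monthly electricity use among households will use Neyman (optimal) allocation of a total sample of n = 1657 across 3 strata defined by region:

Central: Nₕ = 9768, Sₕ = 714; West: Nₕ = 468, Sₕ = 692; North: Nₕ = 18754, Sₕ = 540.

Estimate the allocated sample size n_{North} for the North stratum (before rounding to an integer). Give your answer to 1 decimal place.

Neyman allocation: nₕ = n·NₕSₕ / Σⱼ NⱼSⱼ.
Σ NⱼSⱼ = 9768·714 + 468·692 + 18754·540 = 1.7425368 × 10^7.
n_{North} = 1657·18754·540 / (1.7425368 × 10^7) = 963.0.

963.0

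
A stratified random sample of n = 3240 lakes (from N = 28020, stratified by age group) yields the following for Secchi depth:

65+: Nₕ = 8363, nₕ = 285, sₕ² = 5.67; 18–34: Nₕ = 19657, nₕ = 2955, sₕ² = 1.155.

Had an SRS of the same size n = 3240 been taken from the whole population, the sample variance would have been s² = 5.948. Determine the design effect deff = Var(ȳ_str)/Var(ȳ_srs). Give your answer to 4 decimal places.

1.1551

Var(ȳ_str) = Σ Wₕ²(1−fₕ)sₕ²/nₕ with Wₕ = Nₕ/28020:
  65+: (8363/28020)²·(1−285/8363)·5.67/285 = 0.0017118586
  18–34: (19657/28020)²·(1−2955/19657)·1.155/2955 = 1.6344587 × 10^-4
  → Var(ȳ_str) = 0.0018753045.
Var(ȳ_srs) = (1 − 3240/28020)·5.948/3240 = 0.0016235255.
deff = 0.0018753045 / 0.0016235255 = 1.1551.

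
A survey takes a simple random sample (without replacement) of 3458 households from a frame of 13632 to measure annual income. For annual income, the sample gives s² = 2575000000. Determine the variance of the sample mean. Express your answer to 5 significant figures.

Under SRS without replacement, Var(ȳ) = (1 − f)·s²/n with f = n/N = 3458/13632 = 0.25366784.
Var(ȳ) = (1 − 0.25366784)·2575000000/3458 = 0.74633216·744650.09 = 555756.31.

555760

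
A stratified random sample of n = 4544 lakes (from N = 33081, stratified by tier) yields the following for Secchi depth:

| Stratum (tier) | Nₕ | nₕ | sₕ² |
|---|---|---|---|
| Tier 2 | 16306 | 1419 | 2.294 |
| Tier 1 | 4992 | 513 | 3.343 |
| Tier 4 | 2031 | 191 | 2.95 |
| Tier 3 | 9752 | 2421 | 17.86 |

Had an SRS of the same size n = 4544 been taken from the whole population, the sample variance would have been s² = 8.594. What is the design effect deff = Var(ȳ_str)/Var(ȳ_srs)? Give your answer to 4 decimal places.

Var(ȳ_str) = Σ Wₕ²(1−fₕ)sₕ²/nₕ with Wₕ = Nₕ/33081:
  Tier 2: (16306/33081)²·(1−1419/16306)·2.294/1419 = 3.5859843 × 10^-4
  Tier 1: (4992/33081)²·(1−513/4992)·3.343/513 = 1.3314271 × 10^-4
  Tier 4: (2031/33081)²·(1−191/2031)·2.95/191 = 5.2742309 × 10^-5
  Tier 3: (9752/33081)²·(1−2421/9752)·17.86/2421 = 4.8193262 × 10^-4
  → Var(ȳ_str) = 0.0010264161.
Var(ȳ_srs) = (1 − 4544/33081)·8.594/4544 = 0.0016314986.
deff = 0.0010264161 / 0.0016314986 = 0.6291.

0.6291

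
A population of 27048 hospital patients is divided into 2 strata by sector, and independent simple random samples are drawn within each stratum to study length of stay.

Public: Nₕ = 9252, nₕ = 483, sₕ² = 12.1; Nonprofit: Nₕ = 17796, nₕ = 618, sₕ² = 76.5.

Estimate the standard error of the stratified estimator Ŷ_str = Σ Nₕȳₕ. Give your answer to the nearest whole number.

Var(Ŷ_str) = Σₕ Nₕ²(1 − fₕ)sₕ²/nₕ.
Public: 9252²·(1 − 483/9252)·12.1/483 = 2.032469 × 10^6.
Nonprofit: 17796²·(1 − 618/17796)·76.5/618 = 3.7841466 × 10^7.
Sum = 3.9873935 × 10^7.
SE = √(3.9873935 × 10^7) = 6315.

6315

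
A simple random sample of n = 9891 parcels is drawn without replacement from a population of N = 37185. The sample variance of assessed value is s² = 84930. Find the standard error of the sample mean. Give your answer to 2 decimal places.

2.51

Under SRS without replacement, Var(ȳ) = (1 − f)·s²/n with f = n/N = 9891/37185 = 0.26599435.
Var(ȳ) = (1 − 0.26599435)·84930/9891 = 0.73400565·8.5865939 = 6.3026084.
SE(ȳ) = √(6.3026084) = 2.51.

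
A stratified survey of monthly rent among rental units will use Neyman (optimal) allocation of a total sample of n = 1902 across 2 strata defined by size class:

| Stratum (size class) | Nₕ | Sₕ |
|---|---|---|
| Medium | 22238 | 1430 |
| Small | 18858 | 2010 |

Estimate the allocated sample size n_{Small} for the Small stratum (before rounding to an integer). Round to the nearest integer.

Neyman allocation: nₕ = n·NₕSₕ / Σⱼ NⱼSⱼ.
Σ NⱼSⱼ = 22238·1430 + 18858·2010 = 6.970492 × 10^7.
n_{Small} = 1902·18858·2010 / (6.970492 × 10^7) = 1034.

1034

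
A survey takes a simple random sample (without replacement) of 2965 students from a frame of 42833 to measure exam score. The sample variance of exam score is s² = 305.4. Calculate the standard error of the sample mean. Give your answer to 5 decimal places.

Under SRS without replacement, Var(ȳ) = (1 − f)·s²/n with f = n/N = 2965/42833 = 0.06922233.
Var(ȳ) = (1 − 0.06922233)·305.4/2965 = 0.93077767·0.10300169 = 0.09587167.
SE(ȳ) = √(0.09587167) = 0.30963.

0.30963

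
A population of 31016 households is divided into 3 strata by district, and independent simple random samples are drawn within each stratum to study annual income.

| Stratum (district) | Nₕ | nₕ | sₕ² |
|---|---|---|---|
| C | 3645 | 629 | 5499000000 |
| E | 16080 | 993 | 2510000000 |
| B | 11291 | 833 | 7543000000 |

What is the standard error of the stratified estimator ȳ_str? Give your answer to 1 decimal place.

1359.7

Var(ȳ_str) = Σₕ Wₕ²(1 − fₕ)sₕ²/nₕ with Wₕ = Nₕ/N, N = 31016.
C: Wₕ = 0.11751999; term = 0.11751999²·(1 − 0.17256516)·5499000000/629 = 99905.723.
E: Wₕ = 0.51844209; term = 0.51844209²·(1 − 0.06175373)·2510000000/993 = 637443.7.
B: Wₕ = 0.36403792; term = 0.36403792²·(1 − 0.07377557)·7543000000/833 = 1.1114977 × 10^6.
Sum = 1.8488471 × 10^6.
SE = √(1.8488471 × 10^6) = 1359.7.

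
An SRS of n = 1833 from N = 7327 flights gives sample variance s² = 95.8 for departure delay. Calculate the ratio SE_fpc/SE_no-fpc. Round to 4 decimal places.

0.8659

f = n/N = 1833/7327 = 0.25017060.
SE_no-fpc = √(s²/n) = 0.22861332; SE_fpc = √((1−f)s²/n) = 0.19796242.
Ratio = √(1−f) = 0.86592690.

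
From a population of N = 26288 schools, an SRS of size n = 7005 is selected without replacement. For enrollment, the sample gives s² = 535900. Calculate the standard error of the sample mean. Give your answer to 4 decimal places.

7.4911

Under SRS without replacement, Var(ȳ) = (1 − f)·s²/n with f = n/N = 7005/26288 = 0.26647139.
Var(ȳ) = (1 − 0.26647139)·535900/7005 = 0.73352861·76.502498 = 56.116771.
SE(ȳ) = √(56.116771) = 7.4911.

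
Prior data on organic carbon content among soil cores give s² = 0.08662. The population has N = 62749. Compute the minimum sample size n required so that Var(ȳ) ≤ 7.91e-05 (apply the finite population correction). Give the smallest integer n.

Without fpc, n₀ = s²/D = 0.08662/7.91e-05 = 1095.0695.
With fpc, (1 − n/N)·s²/n ≤ D requires n ≥ n₀/(1 + n₀/N) = 1095.0695/(1 + 1095.0695/62749) = 1076.2866.
Rounding up, n = 1077.

1077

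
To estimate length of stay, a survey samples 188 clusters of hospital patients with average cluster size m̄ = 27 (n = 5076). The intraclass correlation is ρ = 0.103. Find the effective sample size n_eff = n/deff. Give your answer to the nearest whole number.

1380

deff = 1 + (27 − 1)·0.103 = 1 + 2.678 = 3.678.
n_eff = 5076 / 3.678 = 1380.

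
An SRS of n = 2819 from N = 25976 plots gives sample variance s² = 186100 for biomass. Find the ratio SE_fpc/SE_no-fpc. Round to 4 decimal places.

f = n/N = 2819/25976 = 0.10852325.
SE_no-fpc = √(s²/n) = 8.1250426; SE_fpc = √((1−f)s²/n) = 7.6715065.
Ratio = √(1−f) = 0.94418046.

0.9442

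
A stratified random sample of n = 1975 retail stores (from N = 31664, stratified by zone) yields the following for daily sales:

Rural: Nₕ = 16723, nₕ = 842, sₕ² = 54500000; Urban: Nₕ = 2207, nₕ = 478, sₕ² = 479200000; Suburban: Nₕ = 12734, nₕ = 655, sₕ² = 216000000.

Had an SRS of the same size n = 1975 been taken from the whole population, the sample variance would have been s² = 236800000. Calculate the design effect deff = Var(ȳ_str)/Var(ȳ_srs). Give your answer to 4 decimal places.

0.6365

Var(ȳ_str) = Σ Wₕ²(1−fₕ)sₕ²/nₕ with Wₕ = Nₕ/31664:
  Rural: (16723/31664)²·(1−842/16723)·54500000/842 = 17145.292
  Urban: (2207/31664)²·(1−478/2207)·479200000/478 = 3815.5284
  Suburban: (12734/31664)²·(1−655/12734)·216000000/655 = 50591.403
  → Var(ȳ_str) = 71552.223.
Var(ȳ_srs) = (1 − 1975/31664)·236800000/1975 = 112420.21.
deff = 71552.223 / 112420.21 = 0.6365.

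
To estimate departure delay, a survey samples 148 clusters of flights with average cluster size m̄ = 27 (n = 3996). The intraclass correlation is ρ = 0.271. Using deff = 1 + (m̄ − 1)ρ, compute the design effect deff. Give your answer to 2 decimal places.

8.05

deff = 1 + (27 − 1)·0.271 = 1 + 7.046 = 8.046.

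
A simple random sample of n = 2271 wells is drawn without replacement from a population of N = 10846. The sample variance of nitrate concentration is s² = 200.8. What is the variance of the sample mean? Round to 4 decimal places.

0.0699

Under SRS without replacement, Var(ȳ) = (1 − f)·s²/n with f = n/N = 2271/10846 = 0.20938595.
Var(ȳ) = (1 − 0.20938595)·200.8/2271 = 0.79061405·0.088419199 = 0.069905461.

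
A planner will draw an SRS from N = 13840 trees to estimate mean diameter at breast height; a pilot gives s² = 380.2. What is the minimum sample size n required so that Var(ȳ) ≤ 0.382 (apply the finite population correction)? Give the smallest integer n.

Without fpc, n₀ = s²/D = 380.2/0.382 = 995.2880.
With fpc, (1 − n/N)·s²/n ≤ D requires n ≥ n₀/(1 + n₀/N) = 995.2880/(1 + 995.2880/13840) = 928.5149.
Rounding up, n = 929.

929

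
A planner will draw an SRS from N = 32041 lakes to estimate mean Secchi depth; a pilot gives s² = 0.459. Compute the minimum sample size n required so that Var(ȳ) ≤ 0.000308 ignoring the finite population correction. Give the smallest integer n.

1491

Without fpc, n₀ = s²/D = 0.459/0.000308 = 1490.2597.
Rounding up, n = 1491.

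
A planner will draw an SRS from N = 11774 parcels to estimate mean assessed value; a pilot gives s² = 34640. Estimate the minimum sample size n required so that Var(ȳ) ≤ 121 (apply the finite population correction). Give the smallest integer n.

280

Without fpc, n₀ = s²/D = 34640/121 = 286.2810.
With fpc, (1 − n/N)·s²/n ≤ D requires n ≥ n₀/(1 + n₀/N) = 286.2810/(1 + 286.2810/11774) = 279.4854.
Rounding up, n = 280.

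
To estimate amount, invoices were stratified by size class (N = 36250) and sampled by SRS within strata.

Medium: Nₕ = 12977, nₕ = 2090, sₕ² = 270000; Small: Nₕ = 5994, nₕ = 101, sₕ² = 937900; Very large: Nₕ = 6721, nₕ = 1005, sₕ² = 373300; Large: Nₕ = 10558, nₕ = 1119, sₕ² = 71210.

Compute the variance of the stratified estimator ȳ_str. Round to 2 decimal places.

Var(ȳ_str) = Σₕ Wₕ²(1 − fₕ)sₕ²/nₕ with Wₕ = Nₕ/N, N = 36250.
Medium: Wₕ = 0.35798621; term = 0.35798621²·(1 − 0.16105417)·270000/2090 = 13.889416.
Small: Wₕ = 0.16535172; term = 0.16535172²·(1 − 0.01685018)·937900/101 = 249.61594.
Very large: Wₕ = 0.18540690; term = 0.18540690²·(1 − 0.14953132)·373300/1005 = 10.859305.
Large: Wₕ = 0.29125517; term = 0.29125517²·(1 − 0.10598598)·71210/1119 = 4.8261689.
Sum = 279.19083.

279.19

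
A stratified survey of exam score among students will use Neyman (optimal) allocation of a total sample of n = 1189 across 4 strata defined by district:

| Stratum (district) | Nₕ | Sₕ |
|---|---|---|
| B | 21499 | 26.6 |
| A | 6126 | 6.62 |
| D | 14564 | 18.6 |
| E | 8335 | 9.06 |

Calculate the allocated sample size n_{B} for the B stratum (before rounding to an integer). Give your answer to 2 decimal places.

709.15

Neyman allocation: nₕ = n·NₕSₕ / Σⱼ NⱼSⱼ.
Σ NⱼSⱼ = 21499·26.6 + 6126·6.62 + 14564·18.6 + 8335·9.06 = 958833.02.
n_{B} = 1189·21499·26.6 / 958833.02 = 709.15.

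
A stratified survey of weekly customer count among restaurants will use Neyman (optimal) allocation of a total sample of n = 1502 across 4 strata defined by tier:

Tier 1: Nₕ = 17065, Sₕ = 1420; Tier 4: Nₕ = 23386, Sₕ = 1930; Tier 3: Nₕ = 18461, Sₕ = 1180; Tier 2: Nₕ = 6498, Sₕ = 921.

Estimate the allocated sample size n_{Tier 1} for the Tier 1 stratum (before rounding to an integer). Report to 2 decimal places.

Neyman allocation: nₕ = n·NₕSₕ / Σⱼ NⱼSⱼ.
Σ NⱼSⱼ = 17065·1420 + 23386·1930 + 18461·1180 + 6498·921 = 9.7135918 × 10^7.
n_{Tier 1} = 1502·17065·1420 / (9.7135918 × 10^7) = 374.70.

374.70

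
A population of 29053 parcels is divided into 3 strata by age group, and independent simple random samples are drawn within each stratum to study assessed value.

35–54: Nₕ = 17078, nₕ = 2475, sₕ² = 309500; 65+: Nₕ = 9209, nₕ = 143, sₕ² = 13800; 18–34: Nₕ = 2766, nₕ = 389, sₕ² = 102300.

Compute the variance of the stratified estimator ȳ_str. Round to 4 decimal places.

48.5410

Var(ȳ_str) = Σₕ Wₕ²(1 − fₕ)sₕ²/nₕ with Wₕ = Nₕ/N, N = 29053.
35–54: Wₕ = 0.58782226; term = 0.58782226²·(1 − 0.14492329)·309500/2475 = 36.947289.
65+: Wₕ = 0.31697243; term = 0.31697243²·(1 − 0.01552829)·13800/143 = 9.5452931.
18–34: Wₕ = 0.09520531; term = 0.09520531²·(1 − 0.14063630)·102300/389 = 2.0484503.
Sum = 48.541032.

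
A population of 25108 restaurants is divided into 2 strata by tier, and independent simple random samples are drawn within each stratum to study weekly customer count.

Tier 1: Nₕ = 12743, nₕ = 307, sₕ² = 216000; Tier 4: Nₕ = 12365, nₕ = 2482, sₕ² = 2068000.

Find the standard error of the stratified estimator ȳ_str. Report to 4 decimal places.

18.3951

Var(ȳ_str) = Σₕ Wₕ²(1 − fₕ)sₕ²/nₕ with Wₕ = Nₕ/N, N = 25108.
Tier 1: Wₕ = 0.50752748; term = 0.50752748²·(1 − 0.02409166)·216000/307 = 176.86567.
Tier 4: Wₕ = 0.49247252; term = 0.49247252²·(1 − 0.20072786)·2068000/2482 = 161.51298.
Sum = 338.37865.
SE = √(338.37865) = 18.3951.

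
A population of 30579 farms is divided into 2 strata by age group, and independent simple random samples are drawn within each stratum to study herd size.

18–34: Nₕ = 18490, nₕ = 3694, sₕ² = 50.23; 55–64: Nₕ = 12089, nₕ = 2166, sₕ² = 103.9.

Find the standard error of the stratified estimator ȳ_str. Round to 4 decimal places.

0.1007

Var(ȳ_str) = Σₕ Wₕ²(1 − fₕ)sₕ²/nₕ with Wₕ = Nₕ/N, N = 30579.
18–34: Wₕ = 0.60466333; term = 0.60466333²·(1 − 0.19978367)·50.23/3694 = 0.0039783314.
55–64: Wₕ = 0.39533667; term = 0.39533667²·(1 − 0.17917115)·103.9/2166 = 0.0061538075.
Sum = 0.010132139.
SE = √(0.010132139) = 0.1007.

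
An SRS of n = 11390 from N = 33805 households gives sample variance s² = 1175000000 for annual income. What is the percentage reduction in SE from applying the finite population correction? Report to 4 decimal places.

18.5710

f = n/N = 11390/33805 = 0.33693241.
SE_no-fpc = √(s²/n) = 321.18634; SE_fpc = √((1−f)s²/n) = 261.53871.
Ratio = √(1−f) = 0.81428963. Reduction = 100·(1 − 0.81428963) = 18.5710%.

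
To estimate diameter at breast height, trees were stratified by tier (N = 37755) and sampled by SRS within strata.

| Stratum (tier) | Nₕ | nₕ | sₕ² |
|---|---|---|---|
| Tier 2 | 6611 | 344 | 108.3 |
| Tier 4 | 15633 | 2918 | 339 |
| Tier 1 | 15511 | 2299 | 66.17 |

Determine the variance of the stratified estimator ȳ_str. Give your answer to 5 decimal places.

Var(ȳ_str) = Σₕ Wₕ²(1 − fₕ)sₕ²/nₕ with Wₕ = Nₕ/N, N = 37755.
Tier 2: Wₕ = 0.17510264; term = 0.17510264²·(1 − 0.05203449)·108.3/344 = 0.0091505651.
Tier 4: Wₕ = 0.41406436; term = 0.41406436²·(1 − 0.18665643)·339/2918 = 0.016200341.
Tier 1: Wₕ = 0.41083300; term = 0.41083300²·(1 − 0.14821739)·66.17/2299 = 0.0041379151.
Sum = 0.029488821.

0.02949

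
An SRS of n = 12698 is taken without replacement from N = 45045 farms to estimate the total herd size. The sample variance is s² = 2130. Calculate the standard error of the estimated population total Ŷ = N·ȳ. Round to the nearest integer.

Var(Ŷ) = N²·Var(ȳ) = N²·(1 − n/N)·s²/n.
f = 12698/45045 = 0.28189588; Var(ȳ) = 0.71810412·2130/12698 = 0.1204569.
Var(Ŷ) = 45045² · 0.1204569 = 2.4441332 × 10^8.
SE(Ŷ) = √(2.4441332 × 10^8) = 15634.

15634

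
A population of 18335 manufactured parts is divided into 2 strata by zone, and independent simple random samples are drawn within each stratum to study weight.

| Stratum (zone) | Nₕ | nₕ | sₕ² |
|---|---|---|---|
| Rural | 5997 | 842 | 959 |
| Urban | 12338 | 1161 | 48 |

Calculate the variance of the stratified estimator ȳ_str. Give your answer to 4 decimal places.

0.1217

Var(ȳ_str) = Σₕ Wₕ²(1 − fₕ)sₕ²/nₕ with Wₕ = Nₕ/N, N = 18335.
Rural: Wₕ = 0.32707936; term = 0.32707936²·(1 − 0.14040354)·959/842 = 0.10473875.
Urban: Wₕ = 0.67292064; term = 0.67292064²·(1 − 0.09409953)·48/1161 = 0.016959663.
Sum = 0.12169841.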